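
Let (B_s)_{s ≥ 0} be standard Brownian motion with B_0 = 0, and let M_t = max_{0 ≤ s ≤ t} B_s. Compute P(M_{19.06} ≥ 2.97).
P(M_{19.06} ≥ 2.97) = 2·P(B_{19.06} ≥ 2.97) = 2(1 − Φ(2.97/√19.06)) ≈ 0.4963

By the reflection principle for Brownian motion, P(M_t ≥ a) = 2 · P(B_t ≥ a) for a ≥ 0. Since B_t ~ N(0, t), P(B_t ≥ 2.97) = 1 − Φ(2.97/√t) = 1 − Φ(2.97/√19.06) = 1 − Φ(0.6803). So
  P(M_{19.06} ≥ 2.97) = 2(1 − Φ(0.6803)) ≈ 0.4963.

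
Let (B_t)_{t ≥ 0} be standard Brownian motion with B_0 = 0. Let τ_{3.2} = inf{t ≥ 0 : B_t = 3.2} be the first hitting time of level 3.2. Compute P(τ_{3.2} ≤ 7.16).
P(τ_{3.2} ≤ 7.16) = 2(1 − Φ(3.2/√7.16)) = 2(1 − Φ(1.1959)) ≈ 0.2317

By the reflection principle for standard BM, P(τ_b ≤ t) = 2 · P(B_t ≥ b). Since B_t ~ N(0, t), P(B_t ≥ 3.2) = 1 − Φ(3.2/√t) = 1 − Φ(3.2/√7.16) = 1 − Φ(1.1959) ≈ 0.11587. Doubling: P(τ_{3.2} ≤ 7.16) ≈ 2 · 0.11587 = 0.23174 ≈ 0.2317.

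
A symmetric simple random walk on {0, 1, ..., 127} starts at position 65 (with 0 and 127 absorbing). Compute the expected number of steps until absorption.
E[τ | X_0 = 65] = 4030

Let v_k = E[τ | X_0 = k]. Boundary: v_0 = v_127 = 0. Recurrence: v_k = 1 + (v_{k-1} + v_{k+1})/2 for 1 ≤ k ≤ 126. The particular solution to v_k − (v_{k-1} + v_{k+1})/2 = 1 is v_k = −k^2. Adding homogeneous solution A + B k and matching boundaries gives v_k = k (127 − k). Substituting k = 65: v_65 = 65 · 62 = 4030.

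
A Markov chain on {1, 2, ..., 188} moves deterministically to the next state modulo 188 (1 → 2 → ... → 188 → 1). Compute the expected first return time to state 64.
E[T_64 | X_0 = 64] = 188

The chain cycles deterministically, so starting at state 64 it returns in exactly 188 steps. Equivalently, the stationary distribution is uniform π_j = 1/188 for every state j, so by Kac's formula E[T_64] = 1/π_64 = 188.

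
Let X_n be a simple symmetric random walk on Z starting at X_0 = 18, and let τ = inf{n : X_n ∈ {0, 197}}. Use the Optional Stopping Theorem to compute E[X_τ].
E[X_τ] = 18

X_n is a martingale and τ is a bounded-mean stopping time (indeed τ is finite a.s. with bounded expectation since the walk is in a bounded region). By the OST, E[X_τ] = E[X_0] = 18. Equivalently: E[X_τ] = 197 · P(hit 197 first) + 0 · P(hit 0 first) = 197 · (18/197) = 18.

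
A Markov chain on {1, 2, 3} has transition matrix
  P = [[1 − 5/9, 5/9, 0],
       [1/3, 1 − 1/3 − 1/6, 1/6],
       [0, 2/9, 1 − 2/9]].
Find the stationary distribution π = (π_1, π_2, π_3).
π = (12/47, 20/47, 15/47)

This is a birth-death chain on three states, which satisfies detailed balance: π_1 · P_{12} = π_2 · P_{21} and π_2 · P_{23} = π_3 · P_{32}.
From π_1 · 5/9 = π_2 · 1/3: π_2/π_1 = (5/9)/(1/3) = 5/3.
From π_2 · 1/6 = π_3 · 2/9: π_3/π_2 = (1/6)/(2/9) = 3/4.
Take π_1 proportional to 1; then unnormalized π = (1, 5/3, 5/4). Normalize by dividing by the sum 47/12:
  π = (12/47, 20/47, 15/47).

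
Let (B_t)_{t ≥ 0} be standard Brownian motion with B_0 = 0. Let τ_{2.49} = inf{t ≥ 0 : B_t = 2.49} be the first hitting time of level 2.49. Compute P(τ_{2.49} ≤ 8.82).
P(τ_{2.49} ≤ 8.82) = 2(1 − Φ(2.49/√8.82)) = 2(1 − Φ(0.8384)) ≈ 0.4018

By the reflection principle for standard BM, P(τ_b ≤ t) = 2 · P(B_t ≥ b). Since B_t ~ N(0, t), P(B_t ≥ 2.49) = 1 − Φ(2.49/√t) = 1 − Φ(2.49/√8.82) = 1 − Φ(0.8384) ≈ 0.20090. Doubling: P(τ_{2.49} ≤ 8.82) ≈ 2 · 0.20090 = 0.40180 ≈ 0.4018.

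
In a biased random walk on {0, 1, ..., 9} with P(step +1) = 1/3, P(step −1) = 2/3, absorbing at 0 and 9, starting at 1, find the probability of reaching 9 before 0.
P(hit 9 before 0) = (1 − (2)^1) / (1 − (2)^9) = 1/511

Let u_k denote P(reach 9 before 0 | start at k). Boundary: u_0 = 0, u_9 = 1. Recurrence: u_k = 1/3·u_{k+1} + 2/3·u_{k-1} for 1 ≤ k ≤ 8. Try u_k = A + B·r^k with r = q/p = (2/3)/(1/3) = 2. Substitution satisfies the recurrence; boundary conditions give:
  u_k = (1 − r^k) / (1 − r^N) = (1 − (2)^1) / (1 − (2)^9) = 1/511.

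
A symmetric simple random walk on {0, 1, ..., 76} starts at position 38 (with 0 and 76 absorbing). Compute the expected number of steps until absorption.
E[τ | X_0 = 38] = 1444

Let v_k = E[τ | X_0 = k]. Boundary: v_0 = v_76 = 0. Recurrence: v_k = 1 + (v_{k-1} + v_{k+1})/2 for 1 ≤ k ≤ 75. The particular solution to v_k − (v_{k-1} + v_{k+1})/2 = 1 is v_k = −k^2. Adding homogeneous solution A + B k and matching boundaries gives v_k = k (76 − k). Substituting k = 38: v_38 = 38 · 38 = 1444.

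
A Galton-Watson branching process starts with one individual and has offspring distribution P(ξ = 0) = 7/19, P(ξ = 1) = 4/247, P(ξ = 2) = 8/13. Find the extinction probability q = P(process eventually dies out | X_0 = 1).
q = 91/152

The pgf is f(s) = 7/19 + 4/247·s + 8/13·s². The extinction probability q is the smallest fixed point of f in [0, 1]. Setting s = f(s):
  8/13·s² + (4/247 − 1)·s + 7/19 = 0
  8/13·s² − (7/19 + 8/13)·s + 7/19 = 0
which factors as (s − 1)·(8/13·s − 7/19) = 0, giving roots s = 1 and s = (7/19)/(8/13) = 91/152.
Mean offspring μ = 4/247 + 2·8/13 = 308/247 > 1 (supercritical), so q < 1. The extinction probability is the smaller root: q = (7/19)/(8/13) = 91/152.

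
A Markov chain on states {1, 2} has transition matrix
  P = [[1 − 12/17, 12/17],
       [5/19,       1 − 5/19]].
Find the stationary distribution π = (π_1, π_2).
π_1 = 85/313, π_2 = 228/313

Solve πP = π with π_1 + π_2 = 1. From πP = π: π_1 · (1 − 12/17) + π_2 · 5/19 = π_1 ⇒ π_2 · 5/19 = π_1 · 12/17 ⇒ π_2/π_1 = (12/17)/(5/19) = 228/85. Together with π_1 + π_2 = 1:
  π_1 = (5/19)/(12/17 + 5/19) = (5/19)/(313/323) = 85/313,
  π_2 = (12/17)/(12/17 + 5/19) = (12/17)/(313/323) = 228/313.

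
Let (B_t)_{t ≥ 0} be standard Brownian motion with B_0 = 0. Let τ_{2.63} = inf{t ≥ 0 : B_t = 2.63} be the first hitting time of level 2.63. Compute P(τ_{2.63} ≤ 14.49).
P(τ_{2.63} ≤ 14.49) = 2(1 − Φ(2.63/√14.49)) = 2(1 − Φ(0.6909)) ≈ 0.4896

By the reflection principle for standard BM, P(τ_b ≤ t) = 2 · P(B_t ≥ b). Since B_t ~ N(0, t), P(B_t ≥ 2.63) = 1 − Φ(2.63/√t) = 1 − Φ(2.63/√14.49) = 1 − Φ(0.6909) ≈ 0.24481. Doubling: P(τ_{2.63} ≤ 14.49) ≈ 2 · 0.24481 = 0.48962 ≈ 0.4896.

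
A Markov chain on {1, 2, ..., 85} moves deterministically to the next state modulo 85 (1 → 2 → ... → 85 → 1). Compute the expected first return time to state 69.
E[T_69 | X_0 = 69] = 85

The chain cycles deterministically, so starting at state 69 it returns in exactly 85 steps. Equivalently, the stationary distribution is uniform π_j = 1/85 for every state j, so by Kac's formula E[T_69] = 1/π_69 = 85.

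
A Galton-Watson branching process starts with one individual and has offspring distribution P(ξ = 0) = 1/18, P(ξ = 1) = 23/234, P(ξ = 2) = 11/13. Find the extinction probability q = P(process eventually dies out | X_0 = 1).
q = 13/198

The pgf is f(s) = 1/18 + 23/234·s + 11/13·s². The extinction probability q is the smallest fixed point of f in [0, 1]. Setting s = f(s):
  11/13·s² + (23/234 − 1)·s + 1/18 = 0
  11/13·s² − (1/18 + 11/13)·s + 1/18 = 0
which factors as (s − 1)·(11/13·s − 1/18) = 0, giving roots s = 1 and s = (1/18)/(11/13) = 13/198.
Mean offspring μ = 23/234 + 2·11/13 = 419/234 > 1 (supercritical), so q < 1. The extinction probability is the smaller root: q = (1/18)/(11/13) = 13/198.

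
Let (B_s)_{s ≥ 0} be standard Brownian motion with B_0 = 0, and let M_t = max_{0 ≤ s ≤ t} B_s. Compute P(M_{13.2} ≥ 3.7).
P(M_{13.2} ≥ 3.7) = 2·P(B_{13.2} ≥ 3.7) = 2(1 − Φ(3.7/√13.2)) ≈ 0.3085

By the reflection principle for Brownian motion, P(M_t ≥ a) = 2 · P(B_t ≥ a) for a ≥ 0. Since B_t ~ N(0, t), P(B_t ≥ 3.7) = 1 − Φ(3.7/√t) = 1 − Φ(3.7/√13.2) = 1 − Φ(1.0184). So
  P(M_{13.2} ≥ 3.7) = 2(1 − Φ(1.0184)) ≈ 0.3085.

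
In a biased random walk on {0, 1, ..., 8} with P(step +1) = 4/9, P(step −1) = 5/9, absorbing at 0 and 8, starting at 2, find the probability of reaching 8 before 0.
P(hit 8 before 0) = (1 − (5/4)^2) / (1 − (5/4)^8) = 4096/36121

Let u_k denote P(reach 8 before 0 | start at k). Boundary: u_0 = 0, u_8 = 1. Recurrence: u_k = 4/9·u_{k+1} + 5/9·u_{k-1} for 1 ≤ k ≤ 7. Try u_k = A + B·r^k with r = q/p = (5/9)/(4/9) = 5/4. Substitution satisfies the recurrence; boundary conditions give:
  u_k = (1 − r^k) / (1 − r^N) = (1 − (5/4)^2) / (1 − (5/4)^8) = 4096/36121.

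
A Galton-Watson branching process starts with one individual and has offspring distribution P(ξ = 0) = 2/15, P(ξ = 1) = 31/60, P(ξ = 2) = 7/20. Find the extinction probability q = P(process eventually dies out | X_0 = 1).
q = 8/21

The pgf is f(s) = 2/15 + 31/60·s + 7/20·s². The extinction probability q is the smallest fixed point of f in [0, 1]. Setting s = f(s):
  7/20·s² + (31/60 − 1)·s + 2/15 = 0
  7/20·s² − (2/15 + 7/20)·s + 2/15 = 0
which factors as (s − 1)·(7/20·s − 2/15) = 0, giving roots s = 1 and s = (2/15)/(7/20) = 8/21.
Mean offspring μ = 31/60 + 2·7/20 = 73/60 > 1 (supercritical), so q < 1. The extinction probability is the smaller root: q = (2/15)/(7/20) = 8/21.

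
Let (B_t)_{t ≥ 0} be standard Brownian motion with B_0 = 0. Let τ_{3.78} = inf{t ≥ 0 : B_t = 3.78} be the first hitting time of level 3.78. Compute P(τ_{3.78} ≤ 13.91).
P(τ_{3.78} ≤ 13.91) = 2(1 − Φ(3.78/√13.91)) = 2(1 − Φ(1.0135)) ≈ 0.3108

By the reflection principle for standard BM, P(τ_b ≤ t) = 2 · P(B_t ≥ b). Since B_t ~ N(0, t), P(B_t ≥ 3.78) = 1 − Φ(3.78/√t) = 1 − Φ(3.78/√13.91) = 1 − Φ(1.0135) ≈ 0.15541. Doubling: P(τ_{3.78} ≤ 13.91) ≈ 2 · 0.15541 = 0.31082 ≈ 0.3108.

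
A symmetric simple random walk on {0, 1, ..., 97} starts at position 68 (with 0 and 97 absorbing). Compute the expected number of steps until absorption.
E[τ | X_0 = 68] = 1972

Let v_k = E[τ | X_0 = k]. Boundary: v_0 = v_97 = 0. Recurrence: v_k = 1 + (v_{k-1} + v_{k+1})/2 for 1 ≤ k ≤ 96. The particular solution to v_k − (v_{k-1} + v_{k+1})/2 = 1 is v_k = −k^2. Adding homogeneous solution A + B k and matching boundaries gives v_k = k (97 − k). Substituting k = 68: v_68 = 68 · 29 = 1972.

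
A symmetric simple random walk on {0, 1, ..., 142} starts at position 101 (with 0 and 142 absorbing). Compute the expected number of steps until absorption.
E[τ | X_0 = 101] = 4141

Let v_k = E[τ | X_0 = k]. Boundary: v_0 = v_142 = 0. Recurrence: v_k = 1 + (v_{k-1} + v_{k+1})/2 for 1 ≤ k ≤ 141. The particular solution to v_k − (v_{k-1} + v_{k+1})/2 = 1 is v_k = −k^2. Adding homogeneous solution A + B k and matching boundaries gives v_k = k (142 − k). Substituting k = 101: v_101 = 101 · 41 = 4141.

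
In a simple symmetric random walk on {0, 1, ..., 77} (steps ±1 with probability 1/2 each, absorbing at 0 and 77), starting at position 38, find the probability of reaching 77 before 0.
P(hit 77 before 0) = 38/77

Let u_k = P(hit 77 before 0 | start at k). Then u_0 = 0, u_77 = 1, and u_k = u_{k-1}/2 + u_{k+1}/2 for 1 ≤ k ≤ 76. This harmonic recurrence is solved by u_k = k/77, giving u_38 = 38/77.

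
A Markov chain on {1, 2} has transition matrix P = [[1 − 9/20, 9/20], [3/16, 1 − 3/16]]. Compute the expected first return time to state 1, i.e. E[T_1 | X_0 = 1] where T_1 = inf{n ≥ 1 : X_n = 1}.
E[T_1 | X_0 = 1] = 1/π_1 = 17/5

For an irreducible recurrent Markov chain with stationary distribution π, E[T_i | X_0 = i] = 1/π_i (Kac's formula). Here π_1 = (3/16)/(9/20 + 3/16) = (3/16)/(51/80) = 5/17, so E[T_1 | X_0 = 1] = 1/π_1 = (9/20 + 3/16)/(3/16) = (51/80)/(3/16) = 17/5.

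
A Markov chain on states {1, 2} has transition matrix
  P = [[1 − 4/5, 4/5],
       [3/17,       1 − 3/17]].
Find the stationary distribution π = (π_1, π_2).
π_1 = 15/83, π_2 = 68/83

Solve πP = π with π_1 + π_2 = 1. From πP = π: π_1 · (1 − 4/5) + π_2 · 3/17 = π_1 ⇒ π_2 · 3/17 = π_1 · 4/5 ⇒ π_2/π_1 = (4/5)/(3/17) = 68/15. Together with π_1 + π_2 = 1:
  π_1 = (3/17)/(4/5 + 3/17) = (3/17)/(83/85) = 15/83,
  π_2 = (4/5)/(4/5 + 3/17) = (4/5)/(83/85) = 68/83.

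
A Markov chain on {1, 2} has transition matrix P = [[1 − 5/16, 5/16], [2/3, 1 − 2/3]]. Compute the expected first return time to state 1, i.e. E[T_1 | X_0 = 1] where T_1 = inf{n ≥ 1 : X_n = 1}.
E[T_1 | X_0 = 1] = 1/π_1 = 47/32

For an irreducible recurrent Markov chain with stationary distribution π, E[T_i | X_0 = i] = 1/π_i (Kac's formula). Here π_1 = (2/3)/(5/16 + 2/3) = (2/3)/(47/48) = 32/47, so E[T_1 | X_0 = 1] = 1/π_1 = (5/16 + 2/3)/(2/3) = (47/48)/(2/3) = 47/32.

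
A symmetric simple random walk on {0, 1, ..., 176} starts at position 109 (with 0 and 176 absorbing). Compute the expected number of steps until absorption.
E[τ | X_0 = 109] = 7303

Let v_k = E[τ | X_0 = k]. Boundary: v_0 = v_176 = 0. Recurrence: v_k = 1 + (v_{k-1} + v_{k+1})/2 for 1 ≤ k ≤ 175. The particular solution to v_k − (v_{k-1} + v_{k+1})/2 = 1 is v_k = −k^2. Adding homogeneous solution A + B k and matching boundaries gives v_k = k (176 − k). Substituting k = 109: v_109 = 109 · 67 = 7303.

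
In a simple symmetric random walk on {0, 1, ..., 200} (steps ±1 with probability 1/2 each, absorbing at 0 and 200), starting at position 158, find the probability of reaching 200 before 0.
P(hit 200 before 0) = 158/200 = 79/100

Let u_k = P(hit 200 before 0 | start at k). Then u_0 = 0, u_200 = 1, and u_k = u_{k-1}/2 + u_{k+1}/2 for 1 ≤ k ≤ 199. This harmonic recurrence is solved by u_k = k/200, giving u_158 = 158/200 = 79/100.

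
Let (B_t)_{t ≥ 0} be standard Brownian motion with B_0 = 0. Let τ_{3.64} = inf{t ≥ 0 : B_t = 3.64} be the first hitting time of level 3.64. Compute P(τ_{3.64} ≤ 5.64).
P(τ_{3.64} ≤ 5.64) = 2(1 − Φ(3.64/√5.64)) = 2(1 − Φ(1.5327)) ≈ 0.1253

By the reflection principle for standard BM, P(τ_b ≤ t) = 2 · P(B_t ≥ b). Since B_t ~ N(0, t), P(B_t ≥ 3.64) = 1 − Φ(3.64/√t) = 1 − Φ(3.64/√5.64) = 1 − Φ(1.5327) ≈ 0.06267. Doubling: P(τ_{3.64} ≤ 5.64) ≈ 2 · 0.06267 = 0.12534 ≈ 0.1253.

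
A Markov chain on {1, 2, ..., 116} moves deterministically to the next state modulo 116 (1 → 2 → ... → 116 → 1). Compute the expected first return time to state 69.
E[T_69 | X_0 = 69] = 116

The chain cycles deterministically, so starting at state 69 it returns in exactly 116 steps. Equivalently, the stationary distribution is uniform π_j = 1/116 for every state j, so by Kac's formula E[T_69] = 1/π_69 = 116.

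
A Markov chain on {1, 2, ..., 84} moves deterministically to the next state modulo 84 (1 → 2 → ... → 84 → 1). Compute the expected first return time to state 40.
E[T_40 | X_0 = 40] = 84

The chain cycles deterministically, so starting at state 40 it returns in exactly 84 steps. Equivalently, the stationary distribution is uniform π_j = 1/84 for every state j, so by Kac's formula E[T_40] = 1/π_40 = 84.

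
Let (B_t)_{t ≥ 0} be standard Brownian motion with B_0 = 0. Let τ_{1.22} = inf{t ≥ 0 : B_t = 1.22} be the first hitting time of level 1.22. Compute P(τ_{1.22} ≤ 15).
P(τ_{1.22} ≤ 15) = 2(1 − Φ(1.22/√15)) = 2(1 − Φ(0.3150)) ≈ 0.7528

By the reflection principle for standard BM, P(τ_b ≤ t) = 2 · P(B_t ≥ b). Since B_t ~ N(0, t), P(B_t ≥ 1.22) = 1 − Φ(1.22/√t) = 1 − Φ(1.22/√15) = 1 − Φ(0.3150) ≈ 0.37638. Doubling: P(τ_{1.22} ≤ 15) ≈ 2 · 0.37638 = 0.75276 ≈ 0.7528.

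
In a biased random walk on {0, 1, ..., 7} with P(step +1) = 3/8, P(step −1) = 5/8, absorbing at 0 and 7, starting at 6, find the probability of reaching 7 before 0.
P(hit 7 before 0) = (1 − (5/3)^6) / (1 − (5/3)^7) = 22344/37969

Let u_k denote P(reach 7 before 0 | start at k). Boundary: u_0 = 0, u_7 = 1. Recurrence: u_k = 3/8·u_{k+1} + 5/8·u_{k-1} for 1 ≤ k ≤ 6. Try u_k = A + B·r^k with r = q/p = (5/8)/(3/8) = 5/3. Substitution satisfies the recurrence; boundary conditions give:
  u_k = (1 − r^k) / (1 − r^N) = (1 − (5/3)^6) / (1 − (5/3)^7) = 22344/37969.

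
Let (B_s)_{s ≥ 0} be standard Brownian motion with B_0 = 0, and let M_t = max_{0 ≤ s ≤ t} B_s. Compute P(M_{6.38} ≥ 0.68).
P(M_{6.38} ≥ 0.68) = 2·P(B_{6.38} ≥ 0.68) = 2(1 − Φ(0.68/√6.38)) ≈ 0.7878

By the reflection principle for Brownian motion, P(M_t ≥ a) = 2 · P(B_t ≥ a) for a ≥ 0. Since B_t ~ N(0, t), P(B_t ≥ 0.68) = 1 − Φ(0.68/√t) = 1 − Φ(0.68/√6.38) = 1 − Φ(0.2692). So
  P(M_{6.38} ≥ 0.68) = 2(1 − Φ(0.2692)) ≈ 0.7878.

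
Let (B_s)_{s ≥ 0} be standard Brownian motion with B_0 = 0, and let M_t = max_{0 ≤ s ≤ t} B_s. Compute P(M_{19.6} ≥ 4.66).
P(M_{19.6} ≥ 4.66) = 2·P(B_{19.6} ≥ 4.66) = 2(1 − Φ(4.66/√19.6)) ≈ 0.2925

By the reflection principle for Brownian motion, P(M_t ≥ a) = 2 · P(B_t ≥ a) for a ≥ 0. Since B_t ~ N(0, t), P(B_t ≥ 4.66) = 1 − Φ(4.66/√t) = 1 − Φ(4.66/√19.6) = 1 − Φ(1.0526). So
  P(M_{19.6} ≥ 4.66) = 2(1 − Φ(1.0526)) ≈ 0.2925.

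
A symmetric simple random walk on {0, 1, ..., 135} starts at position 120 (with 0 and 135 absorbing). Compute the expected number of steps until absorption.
E[τ | X_0 = 120] = 1800

Let v_k = E[τ | X_0 = k]. Boundary: v_0 = v_135 = 0. Recurrence: v_k = 1 + (v_{k-1} + v_{k+1})/2 for 1 ≤ k ≤ 134. The particular solution to v_k − (v_{k-1} + v_{k+1})/2 = 1 is v_k = −k^2. Adding homogeneous solution A + B k and matching boundaries gives v_k = k (135 − k). Substituting k = 120: v_120 = 120 · 15 = 1800.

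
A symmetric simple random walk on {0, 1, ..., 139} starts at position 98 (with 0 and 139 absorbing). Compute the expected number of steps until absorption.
E[τ | X_0 = 98] = 4018

Let v_k = E[τ | X_0 = k]. Boundary: v_0 = v_139 = 0. Recurrence: v_k = 1 + (v_{k-1} + v_{k+1})/2 for 1 ≤ k ≤ 138. The particular solution to v_k − (v_{k-1} + v_{k+1})/2 = 1 is v_k = −k^2. Adding homogeneous solution A + B k and matching boundaries gives v_k = k (139 − k). Substituting k = 98: v_98 = 98 · 41 = 4018.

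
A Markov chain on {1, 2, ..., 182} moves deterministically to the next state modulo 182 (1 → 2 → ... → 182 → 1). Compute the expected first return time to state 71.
E[T_71 | X_0 = 71] = 182

The chain cycles deterministically, so starting at state 71 it returns in exactly 182 steps. Equivalently, the stationary distribution is uniform π_j = 1/182 for every state j, so by Kac's formula E[T_71] = 1/π_71 = 182.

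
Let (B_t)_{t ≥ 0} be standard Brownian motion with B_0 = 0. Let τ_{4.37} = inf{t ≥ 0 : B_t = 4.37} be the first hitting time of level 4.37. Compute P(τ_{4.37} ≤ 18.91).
P(τ_{4.37} ≤ 18.91) = 2(1 − Φ(4.37/√18.91)) = 2(1 − Φ(1.0049)) ≈ 0.3149

By the reflection principle for standard BM, P(τ_b ≤ t) = 2 · P(B_t ≥ b). Since B_t ~ N(0, t), P(B_t ≥ 4.37) = 1 − Φ(4.37/√t) = 1 − Φ(4.37/√18.91) = 1 − Φ(1.0049) ≈ 0.15747. Doubling: P(τ_{4.37} ≤ 18.91) ≈ 2 · 0.15747 = 0.31494 ≈ 0.3149.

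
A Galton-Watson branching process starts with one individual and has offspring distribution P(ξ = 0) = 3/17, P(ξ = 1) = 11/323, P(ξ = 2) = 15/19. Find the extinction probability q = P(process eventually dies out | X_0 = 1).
q = 19/85

The pgf is f(s) = 3/17 + 11/323·s + 15/19·s². The extinction probability q is the smallest fixed point of f in [0, 1]. Setting s = f(s):
  15/19·s² + (11/323 − 1)·s + 3/17 = 0
  15/19·s² − (3/17 + 15/19)·s + 3/17 = 0
which factors as (s − 1)·(15/19·s − 3/17) = 0, giving roots s = 1 and s = (3/17)/(15/19) = 19/85.
Mean offspring μ = 11/323 + 2·15/19 = 521/323 > 1 (supercritical), so q < 1. The extinction probability is the smaller root: q = (3/17)/(15/19) = 19/85.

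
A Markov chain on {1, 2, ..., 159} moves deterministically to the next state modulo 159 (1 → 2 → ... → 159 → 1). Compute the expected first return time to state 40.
E[T_40 | X_0 = 40] = 159

The chain cycles deterministically, so starting at state 40 it returns in exactly 159 steps. Equivalently, the stationary distribution is uniform π_j = 1/159 for every state j, so by Kac's formula E[T_40] = 1/π_40 = 159.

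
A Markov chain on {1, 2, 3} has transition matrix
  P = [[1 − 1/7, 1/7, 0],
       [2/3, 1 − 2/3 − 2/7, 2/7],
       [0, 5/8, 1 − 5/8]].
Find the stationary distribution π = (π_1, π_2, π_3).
π = (490/643, 105/643, 48/643)

This is a birth-death chain on three states, which satisfies detailed balance: π_1 · P_{12} = π_2 · P_{21} and π_2 · P_{23} = π_3 · P_{32}.
From π_1 · 1/7 = π_2 · 2/3: π_2/π_1 = (1/7)/(2/3) = 3/14.
From π_2 · 2/7 = π_3 · 5/8: π_3/π_2 = (2/7)/(5/8) = 16/35.
Take π_1 proportional to 1; then unnormalized π = (1, 3/14, 24/245). Normalize by dividing by the sum 643/490:
  π = (490/643, 105/643, 48/643).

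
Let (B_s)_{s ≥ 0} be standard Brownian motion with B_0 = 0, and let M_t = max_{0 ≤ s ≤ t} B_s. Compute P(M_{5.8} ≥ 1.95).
P(M_{5.8} ≥ 1.95) = 2·P(B_{5.8} ≥ 1.95) = 2(1 − Φ(1.95/√5.8)) ≈ 0.4181

By the reflection principle for Brownian motion, P(M_t ≥ a) = 2 · P(B_t ≥ a) for a ≥ 0. Since B_t ~ N(0, t), P(B_t ≥ 1.95) = 1 − Φ(1.95/√t) = 1 − Φ(1.95/√5.8) = 1 − Φ(0.8097). So
  P(M_{5.8} ≥ 1.95) = 2(1 − Φ(0.8097)) ≈ 0.4181.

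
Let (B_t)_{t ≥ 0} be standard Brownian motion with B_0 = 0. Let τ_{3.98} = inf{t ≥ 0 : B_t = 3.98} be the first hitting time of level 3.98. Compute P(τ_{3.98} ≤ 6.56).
P(τ_{3.98} ≤ 6.56) = 2(1 − Φ(3.98/√6.56)) = 2(1 − Φ(1.5539)) ≈ 0.1202

By the reflection principle for standard BM, P(τ_b ≤ t) = 2 · P(B_t ≥ b). Since B_t ~ N(0, t), P(B_t ≥ 3.98) = 1 − Φ(3.98/√t) = 1 − Φ(3.98/√6.56) = 1 − Φ(1.5539) ≈ 0.06010. Doubling: P(τ_{3.98} ≤ 6.56) ≈ 2 · 0.06010 = 0.12020 ≈ 0.1202.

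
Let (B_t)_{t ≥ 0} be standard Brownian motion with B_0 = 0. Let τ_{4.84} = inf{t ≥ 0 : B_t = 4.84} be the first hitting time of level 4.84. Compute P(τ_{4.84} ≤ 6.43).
P(τ_{4.84} ≤ 6.43) = 2(1 − Φ(4.84/√6.43)) = 2(1 − Φ(1.9087)) ≈ 0.0563

By the reflection principle for standard BM, P(τ_b ≤ t) = 2 · P(B_t ≥ b). Since B_t ~ N(0, t), P(B_t ≥ 4.84) = 1 − Φ(4.84/√t) = 1 − Φ(4.84/√6.43) = 1 − Φ(1.9087) ≈ 0.02815. Doubling: P(τ_{4.84} ≤ 6.43) ≈ 2 · 0.02815 = 0.05630 ≈ 0.0563.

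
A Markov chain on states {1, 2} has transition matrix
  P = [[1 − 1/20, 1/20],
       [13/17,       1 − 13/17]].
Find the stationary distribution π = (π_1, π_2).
π_1 = 260/277, π_2 = 17/277

Solve πP = π with π_1 + π_2 = 1. From πP = π: π_1 · (1 − 1/20) + π_2 · 13/17 = π_1 ⇒ π_2 · 13/17 = π_1 · 1/20 ⇒ π_2/π_1 = (1/20)/(13/17) = 17/260. Together with π_1 + π_2 = 1:
  π_1 = (13/17)/(1/20 + 13/17) = (13/17)/(277/340) = 260/277,
  π_2 = (1/20)/(1/20 + 13/17) = (1/20)/(277/340) = 17/277.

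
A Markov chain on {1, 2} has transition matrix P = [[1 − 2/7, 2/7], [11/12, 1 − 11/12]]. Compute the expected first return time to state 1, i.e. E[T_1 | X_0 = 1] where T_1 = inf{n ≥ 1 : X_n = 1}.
E[T_1 | X_0 = 1] = 1/π_1 = 101/77

For an irreducible recurrent Markov chain with stationary distribution π, E[T_i | X_0 = i] = 1/π_i (Kac's formula). Here π_1 = (11/12)/(2/7 + 11/12) = (11/12)/(101/84) = 77/101, so E[T_1 | X_0 = 1] = 1/π_1 = (2/7 + 11/12)/(11/12) = (101/84)/(11/12) = 101/77.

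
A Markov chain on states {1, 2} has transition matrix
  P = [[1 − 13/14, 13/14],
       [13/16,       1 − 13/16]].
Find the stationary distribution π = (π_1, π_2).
π_1 = 7/15, π_2 = 8/15

Solve πP = π with π_1 + π_2 = 1. From πP = π: π_1 · (1 − 13/14) + π_2 · 13/16 = π_1 ⇒ π_2 · 13/16 = π_1 · 13/14 ⇒ π_2/π_1 = (13/14)/(13/16) = 8/7. Together with π_1 + π_2 = 1:
  π_1 = (13/16)/(13/14 + 13/16) = (13/16)/(195/112) = 7/15,
  π_2 = (13/14)/(13/14 + 13/16) = (13/14)/(195/112) = 8/15.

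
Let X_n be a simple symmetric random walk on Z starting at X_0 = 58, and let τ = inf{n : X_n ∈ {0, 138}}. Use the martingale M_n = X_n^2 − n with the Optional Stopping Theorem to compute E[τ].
E[τ] = 4640

M_n = X_n^2 − n is a martingale (since E[X_{n+1}^2 | F_n] = X_n^2 + 1). By OST (τ has finite mean in a bounded region), E[M_τ] = E[M_0] = X_0^2 − 0 = 58^2 = 3364. Also E[M_τ] = E[X_τ^2] − E[τ]. The walk exits at 0 or 138, with P(hit 138 first) = 58/138, so E[X_τ^2] = 138^2 · 58/138 + 0 = 8004. Thus E[τ] = E[X_τ^2] − E[M_τ] = 8004 − 3364 = 4640 = 58(138 − 58) = 4640.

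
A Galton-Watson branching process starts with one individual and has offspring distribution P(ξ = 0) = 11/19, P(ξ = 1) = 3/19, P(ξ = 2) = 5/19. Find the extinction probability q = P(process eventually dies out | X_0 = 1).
q = 1

Mean offspring μ = 0·11/19 + 1·3/19 + 2·5/19 = 13/19 ≤ 1. For μ ≤ 1 with offspring not concentrated at 1, the Galton-Watson process goes extinct almost surely, so q = 1.
(Algebraic check: The pgf is f(s) = 11/19 + 3/19·s + 5/19·s². The extinction probability q is the smallest fixed point of f in [0, 1]. Setting s = f(s):
  5/19·s² + (3/19 − 1)·s + 11/19 = 0
  5/19·s² − (11/19 + 5/19)·s + 11/19 = 0
which factors as (s − 1)·(5/19·s − 11/19) = 0, giving roots s = 1 and s = (11/19)/(5/19) = 11/5. Since 11/5 ≥ 1, the smallest root in [0, 1] is s = 1.)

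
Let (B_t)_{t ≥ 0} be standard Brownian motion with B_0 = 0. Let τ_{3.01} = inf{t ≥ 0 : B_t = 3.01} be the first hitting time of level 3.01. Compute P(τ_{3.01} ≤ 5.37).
P(τ_{3.01} ≤ 5.37) = 2(1 − Φ(3.01/√5.37)) = 2(1 − Φ(1.2989)) ≈ 0.1940

By the reflection principle for standard BM, P(τ_b ≤ t) = 2 · P(B_t ≥ b). Since B_t ~ N(0, t), P(B_t ≥ 3.01) = 1 − Φ(3.01/√t) = 1 − Φ(3.01/√5.37) = 1 − Φ(1.2989) ≈ 0.09699. Doubling: P(τ_{3.01} ≤ 5.37) ≈ 2 · 0.09699 = 0.19398 ≈ 0.1940.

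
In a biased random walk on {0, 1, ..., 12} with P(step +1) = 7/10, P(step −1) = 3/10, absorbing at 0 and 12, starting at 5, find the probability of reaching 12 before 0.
P(hit 12 before 0) = (1 − (3/7)^5) / (1 − (3/7)^12) = 3410291563/3460188940

Let u_k denote P(reach 12 before 0 | start at k). Boundary: u_0 = 0, u_12 = 1. Recurrence: u_k = 7/10·u_{k+1} + 3/10·u_{k-1} for 1 ≤ k ≤ 11. Try u_k = A + B·r^k with r = q/p = (3/10)/(7/10) = 3/7. Substitution satisfies the recurrence; boundary conditions give:
  u_k = (1 − r^k) / (1 − r^N) = (1 − (3/7)^5) / (1 − (3/7)^12) = 3410291563/3460188940.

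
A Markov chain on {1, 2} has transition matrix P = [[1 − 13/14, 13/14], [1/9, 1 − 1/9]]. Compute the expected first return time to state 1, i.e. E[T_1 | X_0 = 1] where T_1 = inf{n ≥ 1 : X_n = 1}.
E[T_1 | X_0 = 1] = 1/π_1 = 131/14

For an irreducible recurrent Markov chain with stationary distribution π, E[T_i | X_0 = i] = 1/π_i (Kac's formula). Here π_1 = (1/9)/(13/14 + 1/9) = (1/9)/(131/126) = 14/131, so E[T_1 | X_0 = 1] = 1/π_1 = (13/14 + 1/9)/(1/9) = (131/126)/(1/9) = 131/14.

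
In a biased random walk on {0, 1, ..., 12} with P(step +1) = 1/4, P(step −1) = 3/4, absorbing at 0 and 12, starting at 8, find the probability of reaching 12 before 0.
P(hit 12 before 0) = (1 − (3)^8) / (1 − (3)^12) = 82/6643

Let u_k denote P(reach 12 before 0 | start at k). Boundary: u_0 = 0, u_12 = 1. Recurrence: u_k = 1/4·u_{k+1} + 3/4·u_{k-1} for 1 ≤ k ≤ 11. Try u_k = A + B·r^k with r = q/p = (3/4)/(1/4) = 3. Substitution satisfies the recurrence; boundary conditions give:
  u_k = (1 − r^k) / (1 − r^N) = (1 − (3)^8) / (1 − (3)^12) = 82/6643.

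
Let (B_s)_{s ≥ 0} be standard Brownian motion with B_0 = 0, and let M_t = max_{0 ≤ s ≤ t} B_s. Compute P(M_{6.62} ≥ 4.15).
P(M_{6.62} ≥ 4.15) = 2·P(B_{6.62} ≥ 4.15) = 2(1 − Φ(4.15/√6.62)) ≈ 0.1068

By the reflection principle for Brownian motion, P(M_t ≥ a) = 2 · P(B_t ≥ a) for a ≥ 0. Since B_t ~ N(0, t), P(B_t ≥ 4.15) = 1 − Φ(4.15/√t) = 1 − Φ(4.15/√6.62) = 1 − Φ(1.6129). So
  P(M_{6.62} ≥ 4.15) = 2(1 − Φ(1.6129)) ≈ 0.1068.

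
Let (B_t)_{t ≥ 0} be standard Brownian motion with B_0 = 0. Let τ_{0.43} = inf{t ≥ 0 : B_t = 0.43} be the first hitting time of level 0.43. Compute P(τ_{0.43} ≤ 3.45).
P(τ_{0.43} ≤ 3.45) = 2(1 − Φ(0.43/√3.45)) = 2(1 − Φ(0.2315)) ≈ 0.8169

By the reflection principle for standard BM, P(τ_b ≤ t) = 2 · P(B_t ≥ b). Since B_t ~ N(0, t), P(B_t ≥ 0.43) = 1 − Φ(0.43/√t) = 1 − Φ(0.43/√3.45) = 1 − Φ(0.2315) ≈ 0.40846. Doubling: P(τ_{0.43} ≤ 3.45) ≈ 2 · 0.40846 = 0.81692 ≈ 0.8169.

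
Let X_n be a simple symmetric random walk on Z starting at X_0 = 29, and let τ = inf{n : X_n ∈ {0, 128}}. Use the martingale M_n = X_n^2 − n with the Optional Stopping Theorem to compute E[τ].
E[τ] = 2871

M_n = X_n^2 − n is a martingale (since E[X_{n+1}^2 | F_n] = X_n^2 + 1). By OST (τ has finite mean in a bounded region), E[M_τ] = E[M_0] = X_0^2 − 0 = 29^2 = 841. Also E[M_τ] = E[X_τ^2] − E[τ]. The walk exits at 0 or 128, with P(hit 128 first) = 29/128, so E[X_τ^2] = 128^2 · 29/128 + 0 = 3712. Thus E[τ] = E[X_τ^2] − E[M_τ] = 3712 − 841 = 2871 = 29(128 − 29) = 2871.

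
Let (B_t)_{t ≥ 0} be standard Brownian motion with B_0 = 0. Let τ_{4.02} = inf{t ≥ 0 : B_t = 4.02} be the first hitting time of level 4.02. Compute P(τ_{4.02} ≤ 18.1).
P(τ_{4.02} ≤ 18.1) = 2(1 − Φ(4.02/√18.1)) = 2(1 − Φ(0.9449)) ≈ 0.3447

By the reflection principle for standard BM, P(τ_b ≤ t) = 2 · P(B_t ≥ b). Since B_t ~ N(0, t), P(B_t ≥ 4.02) = 1 − Φ(4.02/√t) = 1 − Φ(4.02/√18.1) = 1 − Φ(0.9449) ≈ 0.17235. Doubling: P(τ_{4.02} ≤ 18.1) ≈ 2 · 0.17235 = 0.34470 ≈ 0.3447.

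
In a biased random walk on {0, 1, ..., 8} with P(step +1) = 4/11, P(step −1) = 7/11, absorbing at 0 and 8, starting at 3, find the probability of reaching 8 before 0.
P(hit 8 before 0) = (1 − (7/4)^3) / (1 − (7/4)^8) = 95232/1899755

Let u_k denote P(reach 8 before 0 | start at k). Boundary: u_0 = 0, u_8 = 1. Recurrence: u_k = 4/11·u_{k+1} + 7/11·u_{k-1} for 1 ≤ k ≤ 7. Try u_k = A + B·r^k with r = q/p = (7/11)/(4/11) = 7/4. Substitution satisfies the recurrence; boundary conditions give:
  u_k = (1 − r^k) / (1 − r^N) = (1 − (7/4)^3) / (1 − (7/4)^8) = 95232/1899755.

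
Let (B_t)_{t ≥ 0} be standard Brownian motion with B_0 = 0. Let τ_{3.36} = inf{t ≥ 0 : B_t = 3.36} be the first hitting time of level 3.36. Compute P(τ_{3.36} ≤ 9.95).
P(τ_{3.36} ≤ 9.95) = 2(1 − Φ(3.36/√9.95)) = 2(1 − Φ(1.0652)) ≈ 0.2868

By the reflection principle for standard BM, P(τ_b ≤ t) = 2 · P(B_t ≥ b). Since B_t ~ N(0, t), P(B_t ≥ 3.36) = 1 − Φ(3.36/√t) = 1 − Φ(3.36/√9.95) = 1 − Φ(1.0652) ≈ 0.14339. Doubling: P(τ_{3.36} ≤ 9.95) ≈ 2 · 0.14339 = 0.28678 ≈ 0.2868.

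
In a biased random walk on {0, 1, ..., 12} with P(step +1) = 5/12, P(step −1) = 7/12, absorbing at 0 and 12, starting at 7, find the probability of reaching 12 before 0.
P(hit 12 before 0) = (1 − (7/5)^7) / (1 − (7/5)^12) = 1164715625/6798573288

Let u_k denote P(reach 12 before 0 | start at k). Boundary: u_0 = 0, u_12 = 1. Recurrence: u_k = 5/12·u_{k+1} + 7/12·u_{k-1} for 1 ≤ k ≤ 11. Try u_k = A + B·r^k with r = q/p = (7/12)/(5/12) = 7/5. Substitution satisfies the recurrence; boundary conditions give:
  u_k = (1 − r^k) / (1 − r^N) = (1 − (7/5)^7) / (1 − (7/5)^12) = 1164715625/6798573288.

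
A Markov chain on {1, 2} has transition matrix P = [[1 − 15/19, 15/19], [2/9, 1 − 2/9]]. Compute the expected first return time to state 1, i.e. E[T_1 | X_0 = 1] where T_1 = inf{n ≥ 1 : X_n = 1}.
E[T_1 | X_0 = 1] = 1/π_1 = 173/38

For an irreducible recurrent Markov chain with stationary distribution π, E[T_i | X_0 = i] = 1/π_i (Kac's formula). Here π_1 = (2/9)/(15/19 + 2/9) = (2/9)/(173/171) = 38/173, so E[T_1 | X_0 = 1] = 1/π_1 = (15/19 + 2/9)/(2/9) = (173/171)/(2/9) = 173/38.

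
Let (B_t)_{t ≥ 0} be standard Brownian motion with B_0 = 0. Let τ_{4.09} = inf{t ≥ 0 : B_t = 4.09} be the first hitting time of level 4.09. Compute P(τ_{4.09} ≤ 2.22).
P(τ_{4.09} ≤ 2.22) = 2(1 − Φ(4.09/√2.22)) = 2(1 − Φ(2.7450)) ≈ 0.0061

By the reflection principle for standard BM, P(τ_b ≤ t) = 2 · P(B_t ≥ b). Since B_t ~ N(0, t), P(B_t ≥ 4.09) = 1 − Φ(4.09/√t) = 1 − Φ(4.09/√2.22) = 1 − Φ(2.7450) ≈ 0.00303. Doubling: P(τ_{4.09} ≤ 2.22) ≈ 2 · 0.00303 = 0.00606 ≈ 0.0061.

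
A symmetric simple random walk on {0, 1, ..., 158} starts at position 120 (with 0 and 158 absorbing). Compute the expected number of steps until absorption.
E[τ | X_0 = 120] = 4560

Let v_k = E[τ | X_0 = k]. Boundary: v_0 = v_158 = 0. Recurrence: v_k = 1 + (v_{k-1} + v_{k+1})/2 for 1 ≤ k ≤ 157. The particular solution to v_k − (v_{k-1} + v_{k+1})/2 = 1 is v_k = −k^2. Adding homogeneous solution A + B k and matching boundaries gives v_k = k (158 − k). Substituting k = 120: v_120 = 120 · 38 = 4560.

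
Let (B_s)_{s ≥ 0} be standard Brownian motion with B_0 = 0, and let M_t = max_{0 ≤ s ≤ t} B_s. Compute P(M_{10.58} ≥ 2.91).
P(M_{10.58} ≥ 2.91) = 2·P(B_{10.58} ≥ 2.91) = 2(1 − Φ(2.91/√10.58)) ≈ 0.3710

By the reflection principle for Brownian motion, P(M_t ≥ a) = 2 · P(B_t ≥ a) for a ≥ 0. Since B_t ~ N(0, t), P(B_t ≥ 2.91) = 1 − Φ(2.91/√t) = 1 − Φ(2.91/√10.58) = 1 − Φ(0.8946). So
  P(M_{10.58} ≥ 2.91) = 2(1 − Φ(0.8946)) ≈ 0.3710.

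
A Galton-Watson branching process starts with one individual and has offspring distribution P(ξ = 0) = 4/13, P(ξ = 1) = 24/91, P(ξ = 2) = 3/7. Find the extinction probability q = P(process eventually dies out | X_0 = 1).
q = 28/39

The pgf is f(s) = 4/13 + 24/91·s + 3/7·s². The extinction probability q is the smallest fixed point of f in [0, 1]. Setting s = f(s):
  3/7·s² + (24/91 − 1)·s + 4/13 = 0
  3/7·s² − (4/13 + 3/7)·s + 4/13 = 0
which factors as (s − 1)·(3/7·s − 4/13) = 0, giving roots s = 1 and s = (4/13)/(3/7) = 28/39.
Mean offspring μ = 24/91 + 2·3/7 = 102/91 > 1 (supercritical), so q < 1. The extinction probability is the smaller root: q = (4/13)/(3/7) = 28/39.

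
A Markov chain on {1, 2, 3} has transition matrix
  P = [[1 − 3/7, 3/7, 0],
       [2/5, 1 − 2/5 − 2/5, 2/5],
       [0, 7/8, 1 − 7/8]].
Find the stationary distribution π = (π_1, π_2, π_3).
π = (98/251, 105/251, 48/251)

This is a birth-death chain on three states, which satisfies detailed balance: π_1 · P_{12} = π_2 · P_{21} and π_2 · P_{23} = π_3 · P_{32}.
From π_1 · 3/7 = π_2 · 2/5: π_2/π_1 = (3/7)/(2/5) = 15/14.
From π_2 · 2/5 = π_3 · 7/8: π_3/π_2 = (2/5)/(7/8) = 16/35.
Take π_1 proportional to 1; then unnormalized π = (1, 15/14, 24/49). Normalize by dividing by the sum 251/98:
  π = (98/251, 105/251, 48/251).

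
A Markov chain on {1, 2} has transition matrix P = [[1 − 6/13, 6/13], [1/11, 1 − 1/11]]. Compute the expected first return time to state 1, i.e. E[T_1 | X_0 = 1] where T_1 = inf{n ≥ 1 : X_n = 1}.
E[T_1 | X_0 = 1] = 1/π_1 = 79/13

For an irreducible recurrent Markov chain with stationary distribution π, E[T_i | X_0 = i] = 1/π_i (Kac's formula). Here π_1 = (1/11)/(6/13 + 1/11) = (1/11)/(79/143) = 13/79, so E[T_1 | X_0 = 1] = 1/π_1 = (6/13 + 1/11)/(1/11) = (79/143)/(1/11) = 79/13.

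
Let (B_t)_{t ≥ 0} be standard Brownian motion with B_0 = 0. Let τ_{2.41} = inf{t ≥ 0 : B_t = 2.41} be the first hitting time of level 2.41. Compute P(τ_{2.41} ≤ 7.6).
P(τ_{2.41} ≤ 7.6) = 2(1 − Φ(2.41/√7.6)) = 2(1 − Φ(0.8742)) ≈ 0.3820

By the reflection principle for standard BM, P(τ_b ≤ t) = 2 · P(B_t ≥ b). Since B_t ~ N(0, t), P(B_t ≥ 2.41) = 1 − Φ(2.41/√t) = 1 − Φ(2.41/√7.6) = 1 − Φ(0.8742) ≈ 0.19100. Doubling: P(τ_{2.41} ≤ 7.6) ≈ 2 · 0.19100 = 0.38200 ≈ 0.3820.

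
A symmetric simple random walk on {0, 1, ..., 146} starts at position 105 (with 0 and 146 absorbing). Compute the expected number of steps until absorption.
E[τ | X_0 = 105] = 4305

Let v_k = E[τ | X_0 = k]. Boundary: v_0 = v_146 = 0. Recurrence: v_k = 1 + (v_{k-1} + v_{k+1})/2 for 1 ≤ k ≤ 145. The particular solution to v_k − (v_{k-1} + v_{k+1})/2 = 1 is v_k = −k^2. Adding homogeneous solution A + B k and matching boundaries gives v_k = k (146 − k). Substituting k = 105: v_105 = 105 · 41 = 4305.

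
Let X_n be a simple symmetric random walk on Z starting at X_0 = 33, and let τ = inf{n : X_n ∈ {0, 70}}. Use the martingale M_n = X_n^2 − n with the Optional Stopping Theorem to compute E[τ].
E[τ] = 1221

M_n = X_n^2 − n is a martingale (since E[X_{n+1}^2 | F_n] = X_n^2 + 1). By OST (τ has finite mean in a bounded region), E[M_τ] = E[M_0] = X_0^2 − 0 = 33^2 = 1089. Also E[M_τ] = E[X_τ^2] − E[τ]. The walk exits at 0 or 70, with P(hit 70 first) = 33/70, so E[X_τ^2] = 70^2 · 33/70 + 0 = 2310. Thus E[τ] = E[X_τ^2] − E[M_τ] = 2310 − 1089 = 1221 = 33(70 − 33) = 1221.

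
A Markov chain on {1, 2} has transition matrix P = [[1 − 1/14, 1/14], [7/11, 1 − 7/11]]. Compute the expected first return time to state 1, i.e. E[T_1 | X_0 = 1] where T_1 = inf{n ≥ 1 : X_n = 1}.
E[T_1 | X_0 = 1] = 1/π_1 = 109/98

For an irreducible recurrent Markov chain with stationary distribution π, E[T_i | X_0 = i] = 1/π_i (Kac's formula). Here π_1 = (7/11)/(1/14 + 7/11) = (7/11)/(109/154) = 98/109, so E[T_1 | X_0 = 1] = 1/π_1 = (1/14 + 7/11)/(7/11) = (109/154)/(7/11) = 109/98.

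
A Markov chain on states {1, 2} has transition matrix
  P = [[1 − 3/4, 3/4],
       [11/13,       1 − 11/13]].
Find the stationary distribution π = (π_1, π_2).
π_1 = 44/83, π_2 = 39/83

Solve πP = π with π_1 + π_2 = 1. From πP = π: π_1 · (1 − 3/4) + π_2 · 11/13 = π_1 ⇒ π_2 · 11/13 = π_1 · 3/4 ⇒ π_2/π_1 = (3/4)/(11/13) = 39/44. Together with π_1 + π_2 = 1:
  π_1 = (11/13)/(3/4 + 11/13) = (11/13)/(83/52) = 44/83,
  π_2 = (3/4)/(3/4 + 11/13) = (3/4)/(83/52) = 39/83.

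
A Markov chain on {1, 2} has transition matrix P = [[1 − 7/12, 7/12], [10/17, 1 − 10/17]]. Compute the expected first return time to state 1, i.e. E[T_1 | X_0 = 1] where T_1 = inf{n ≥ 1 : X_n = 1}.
E[T_1 | X_0 = 1] = 1/π_1 = 239/120

For an irreducible recurrent Markov chain with stationary distribution π, E[T_i | X_0 = i] = 1/π_i (Kac's formula). Here π_1 = (10/17)/(7/12 + 10/17) = (10/17)/(239/204) = 120/239, so E[T_1 | X_0 = 1] = 1/π_1 = (7/12 + 10/17)/(10/17) = (239/204)/(10/17) = 239/120.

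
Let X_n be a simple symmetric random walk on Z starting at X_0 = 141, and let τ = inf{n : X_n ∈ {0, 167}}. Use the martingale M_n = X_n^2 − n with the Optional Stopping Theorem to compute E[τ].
E[τ] = 3666

M_n = X_n^2 − n is a martingale (since E[X_{n+1}^2 | F_n] = X_n^2 + 1). By OST (τ has finite mean in a bounded region), E[M_τ] = E[M_0] = X_0^2 − 0 = 141^2 = 19881. Also E[M_τ] = E[X_τ^2] − E[τ]. The walk exits at 0 or 167, with P(hit 167 first) = 141/167, so E[X_τ^2] = 167^2 · 141/167 + 0 = 23547. Thus E[τ] = E[X_τ^2] − E[M_τ] = 23547 − 19881 = 3666 = 141(167 − 141) = 3666.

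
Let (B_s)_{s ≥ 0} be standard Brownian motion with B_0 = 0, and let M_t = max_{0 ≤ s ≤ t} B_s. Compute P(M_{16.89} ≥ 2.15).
P(M_{16.89} ≥ 2.15) = 2·P(B_{16.89} ≥ 2.15) = 2(1 − Φ(2.15/√16.89)) ≈ 0.6009

By the reflection principle for Brownian motion, P(M_t ≥ a) = 2 · P(B_t ≥ a) for a ≥ 0. Since B_t ~ N(0, t), P(B_t ≥ 2.15) = 1 − Φ(2.15/√t) = 1 − Φ(2.15/√16.89) = 1 − Φ(0.5231). So
  P(M_{16.89} ≥ 2.15) = 2(1 − Φ(0.5231)) ≈ 0.6009.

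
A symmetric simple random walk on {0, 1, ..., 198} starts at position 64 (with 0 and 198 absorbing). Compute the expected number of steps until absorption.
E[τ | X_0 = 64] = 8576

Let v_k = E[τ | X_0 = k]. Boundary: v_0 = v_198 = 0. Recurrence: v_k = 1 + (v_{k-1} + v_{k+1})/2 for 1 ≤ k ≤ 197. The particular solution to v_k − (v_{k-1} + v_{k+1})/2 = 1 is v_k = −k^2. Adding homogeneous solution A + B k and matching boundaries gives v_k = k (198 − k). Substituting k = 64: v_64 = 64 · 134 = 8576.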